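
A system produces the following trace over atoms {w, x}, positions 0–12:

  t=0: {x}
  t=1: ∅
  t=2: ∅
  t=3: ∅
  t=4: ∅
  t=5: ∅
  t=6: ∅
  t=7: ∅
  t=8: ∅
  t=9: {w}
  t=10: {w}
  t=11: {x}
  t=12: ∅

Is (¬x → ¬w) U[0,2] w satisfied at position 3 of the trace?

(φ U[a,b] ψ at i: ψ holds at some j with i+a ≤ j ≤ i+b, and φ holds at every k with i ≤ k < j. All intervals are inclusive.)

Need some j in [3,5] with w, and (¬x → ¬w) at every k in [3,j-1].
  j=3: w false.
  j=4: w false.
  j=5: w false.
No j in the window works → until fails.

No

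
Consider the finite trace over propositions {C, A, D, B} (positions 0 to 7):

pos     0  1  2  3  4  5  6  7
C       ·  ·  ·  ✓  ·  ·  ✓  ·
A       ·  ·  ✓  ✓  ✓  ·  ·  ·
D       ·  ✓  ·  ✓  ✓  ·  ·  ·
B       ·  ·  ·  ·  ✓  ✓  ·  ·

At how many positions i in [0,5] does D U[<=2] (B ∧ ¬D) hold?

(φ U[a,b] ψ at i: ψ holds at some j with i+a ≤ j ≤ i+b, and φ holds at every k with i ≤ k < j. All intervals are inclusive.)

3

Evaluate at each i in [0,5]:
  i=0: ✗ (no rhs in [0,2])
  i=1: ✗ (no rhs in [1,3])
  i=2: ✗ (no rhs in [2,4])
  i=3: ✓ (rhs at j=5; lhs holds on [3,4])
  i=4: ✓ (rhs at j=5; lhs holds on [4,4])
  i=5: ✓ (rhs at j=5)
Positions where it holds: {3, 4, 5} → 3.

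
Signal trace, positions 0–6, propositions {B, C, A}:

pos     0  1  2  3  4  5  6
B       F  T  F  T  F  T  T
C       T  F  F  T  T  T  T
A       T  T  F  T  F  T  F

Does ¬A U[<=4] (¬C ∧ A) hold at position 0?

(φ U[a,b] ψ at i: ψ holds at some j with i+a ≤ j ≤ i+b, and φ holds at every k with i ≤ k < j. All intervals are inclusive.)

Need some j in [0,4] with (¬C ∧ A), and ¬A at every k in [0,j-1].
  j=0: (¬C ∧ A) false.
  j=1: (¬C ∧ A) holds, but ¬A fails at k=0 → not this j.
  j=2: (¬C ∧ A) false.
  j=3: (¬C ∧ A) false.
  j=4: (¬C ∧ A) false.
No j in the window works → until fails.

No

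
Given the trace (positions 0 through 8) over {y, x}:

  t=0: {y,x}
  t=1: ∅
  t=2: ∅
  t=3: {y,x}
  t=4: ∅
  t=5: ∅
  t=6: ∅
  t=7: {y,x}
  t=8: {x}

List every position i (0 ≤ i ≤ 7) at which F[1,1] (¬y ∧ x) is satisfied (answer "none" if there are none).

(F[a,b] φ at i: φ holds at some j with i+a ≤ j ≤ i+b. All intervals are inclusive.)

Evaluate at each i in [0,7]:
  i=0: ✗ (none in [1,1])
  i=1: ✗ (none in [2,2])
  i=2: ✗ (none in [3,3])
  i=3: ✗ (none in [4,4])
  i=4: ✗ (none in [5,5])
  i=5: ✗ (none in [6,6])
  i=6: ✗ (none in [7,7])
  i=7: ✓ (witness j=8)

7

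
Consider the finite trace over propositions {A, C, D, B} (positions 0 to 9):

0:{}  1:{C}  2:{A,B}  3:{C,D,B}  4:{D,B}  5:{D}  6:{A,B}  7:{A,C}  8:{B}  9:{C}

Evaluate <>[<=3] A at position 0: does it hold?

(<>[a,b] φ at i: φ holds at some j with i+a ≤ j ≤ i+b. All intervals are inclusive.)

Yes

Check A at each j in [0,3]:
  j=0: false
  j=1: false
  j=2: true
  j=3: false
Found at j=2 → formula holds.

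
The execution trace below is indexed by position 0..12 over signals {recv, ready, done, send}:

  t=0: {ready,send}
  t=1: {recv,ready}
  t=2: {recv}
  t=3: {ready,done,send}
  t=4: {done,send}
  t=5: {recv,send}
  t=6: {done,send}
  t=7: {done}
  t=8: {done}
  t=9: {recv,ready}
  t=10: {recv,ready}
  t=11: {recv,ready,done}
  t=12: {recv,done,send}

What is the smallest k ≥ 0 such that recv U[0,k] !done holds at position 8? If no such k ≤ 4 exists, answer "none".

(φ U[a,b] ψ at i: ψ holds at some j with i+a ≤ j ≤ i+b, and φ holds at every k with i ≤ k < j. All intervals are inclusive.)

none

Need earliest j ≥ 8 with !done, and recv at every k in [8,j-1].
  j=8: rhs fails.
  j=9: rhs holds but lhs fails at k=8.
  j=10: rhs holds but lhs fails at k=8.
  j=11: rhs fails.
  j=12: rhs fails.
No witness within the range → none.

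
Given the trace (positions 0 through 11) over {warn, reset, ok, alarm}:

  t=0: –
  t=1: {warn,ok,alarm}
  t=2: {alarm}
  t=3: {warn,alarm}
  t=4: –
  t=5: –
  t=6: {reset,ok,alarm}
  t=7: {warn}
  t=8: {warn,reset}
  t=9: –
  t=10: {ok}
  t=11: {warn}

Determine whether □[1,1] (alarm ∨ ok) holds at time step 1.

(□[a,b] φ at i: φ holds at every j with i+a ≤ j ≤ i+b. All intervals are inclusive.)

Check (alarm ∨ ok) at every j in [2,2]:
  j=2: true
All positions satisfy it → formula holds.

Yes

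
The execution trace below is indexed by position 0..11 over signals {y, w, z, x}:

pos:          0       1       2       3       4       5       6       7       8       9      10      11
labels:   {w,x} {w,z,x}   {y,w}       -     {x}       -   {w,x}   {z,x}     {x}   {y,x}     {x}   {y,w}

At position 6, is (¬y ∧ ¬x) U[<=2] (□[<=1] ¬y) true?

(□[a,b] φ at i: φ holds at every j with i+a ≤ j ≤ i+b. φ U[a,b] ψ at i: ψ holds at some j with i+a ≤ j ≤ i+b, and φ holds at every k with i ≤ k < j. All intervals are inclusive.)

Need some j in [6,8] with □[<=1] ¬y, and (¬y ∧ ¬x) at every k in [6,j-1].
  j=6: □[<=1] ¬y holds; no prefix to check → satisfied.

Yes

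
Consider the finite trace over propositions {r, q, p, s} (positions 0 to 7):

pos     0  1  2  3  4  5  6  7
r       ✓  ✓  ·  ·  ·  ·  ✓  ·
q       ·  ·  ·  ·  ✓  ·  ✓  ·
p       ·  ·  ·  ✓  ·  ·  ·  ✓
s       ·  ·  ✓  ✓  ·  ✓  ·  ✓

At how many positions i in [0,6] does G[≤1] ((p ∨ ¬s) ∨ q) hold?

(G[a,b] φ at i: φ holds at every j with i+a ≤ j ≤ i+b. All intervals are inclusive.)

Evaluate at each i in [0,6]:
  i=0: ✓ (all of [0,1])
  i=1: ✗ (fails at j=2)
  i=2: ✗ (fails at j=2)
  i=3: ✓ (all of [3,4])
  i=4: ✗ (fails at j=5)
  i=5: ✗ (fails at j=5)
  i=6: ✓ (all of [6,7])
Positions where it holds: {0, 3, 6} → 3.

3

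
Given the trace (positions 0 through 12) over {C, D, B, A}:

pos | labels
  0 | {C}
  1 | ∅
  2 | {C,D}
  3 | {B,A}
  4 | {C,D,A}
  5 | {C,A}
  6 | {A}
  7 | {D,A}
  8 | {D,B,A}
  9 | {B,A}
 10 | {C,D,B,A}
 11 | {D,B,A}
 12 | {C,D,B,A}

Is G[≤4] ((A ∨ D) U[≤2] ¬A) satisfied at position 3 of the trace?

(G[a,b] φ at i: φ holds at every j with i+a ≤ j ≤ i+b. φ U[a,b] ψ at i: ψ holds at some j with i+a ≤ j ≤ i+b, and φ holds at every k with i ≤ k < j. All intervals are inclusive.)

No

Check ((A ∨ D) U[≤2] ¬A) at every j in [3,7]:
  j=3: fails
  j=4: fails
  j=5: fails
  j=6: fails
  j=7: fails
Fails at j=3 → formula fails.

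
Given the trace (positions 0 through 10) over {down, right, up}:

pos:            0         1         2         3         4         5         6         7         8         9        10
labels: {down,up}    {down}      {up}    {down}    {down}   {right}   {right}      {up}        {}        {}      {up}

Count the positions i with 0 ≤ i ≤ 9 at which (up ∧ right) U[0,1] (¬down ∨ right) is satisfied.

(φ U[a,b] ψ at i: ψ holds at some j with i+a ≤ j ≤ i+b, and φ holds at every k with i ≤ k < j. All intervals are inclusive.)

Evaluate at each i in [0,9]:
  i=0: ✗ (no rhs in [0,1])
  i=1: ✗ (lhs fails at k=1 before rhs at j=2)
  i=2: ✓ (rhs at j=2)
  i=3: ✗ (no rhs in [3,4])
  i=4: ✗ (lhs fails at k=4 before rhs at j=5)
  i=5: ✓ (rhs at j=5)
  i=6: ✓ (rhs at j=6)
  i=7: ✓ (rhs at j=7)
  i=8: ✓ (rhs at j=8)
  i=9: ✓ (rhs at j=9)
Positions where it holds: {2, 5, 6, 7, 8, 9} → 6.

6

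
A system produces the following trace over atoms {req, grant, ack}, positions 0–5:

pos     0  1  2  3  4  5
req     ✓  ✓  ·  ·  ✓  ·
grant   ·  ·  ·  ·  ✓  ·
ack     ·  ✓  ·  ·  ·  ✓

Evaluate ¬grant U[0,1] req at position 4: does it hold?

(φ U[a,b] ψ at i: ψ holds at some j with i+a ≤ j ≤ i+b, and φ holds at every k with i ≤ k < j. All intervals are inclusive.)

Need some j in [4,5] with req, and ¬grant at every k in [4,j-1].
  j=4: req holds; no prefix to check → satisfied.

True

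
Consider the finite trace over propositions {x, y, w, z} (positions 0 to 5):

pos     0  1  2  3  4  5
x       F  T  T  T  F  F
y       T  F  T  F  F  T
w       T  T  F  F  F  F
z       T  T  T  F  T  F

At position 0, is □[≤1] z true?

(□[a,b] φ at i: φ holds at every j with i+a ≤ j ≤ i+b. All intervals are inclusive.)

Holds

Check z at every j in [0,1]:
  j=0: true
  j=1: true
All positions satisfy it → formula holds.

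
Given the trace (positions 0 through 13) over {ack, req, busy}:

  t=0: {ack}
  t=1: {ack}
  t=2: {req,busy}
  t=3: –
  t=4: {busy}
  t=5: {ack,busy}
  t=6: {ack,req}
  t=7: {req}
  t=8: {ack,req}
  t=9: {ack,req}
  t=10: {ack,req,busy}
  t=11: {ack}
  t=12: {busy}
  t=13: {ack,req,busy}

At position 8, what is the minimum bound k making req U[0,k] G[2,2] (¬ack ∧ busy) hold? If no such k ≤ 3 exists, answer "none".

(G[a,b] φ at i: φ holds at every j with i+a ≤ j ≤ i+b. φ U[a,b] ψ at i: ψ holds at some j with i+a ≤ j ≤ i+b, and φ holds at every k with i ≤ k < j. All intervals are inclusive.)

2

Need earliest j ≥ 8 with G[2,2] (¬ack ∧ busy), and req at every k in [8,j-1].
  j=8: rhs fails.
  j=9: rhs fails.
  j=10: rhs holds; lhs holds on [8,9]. k = 2.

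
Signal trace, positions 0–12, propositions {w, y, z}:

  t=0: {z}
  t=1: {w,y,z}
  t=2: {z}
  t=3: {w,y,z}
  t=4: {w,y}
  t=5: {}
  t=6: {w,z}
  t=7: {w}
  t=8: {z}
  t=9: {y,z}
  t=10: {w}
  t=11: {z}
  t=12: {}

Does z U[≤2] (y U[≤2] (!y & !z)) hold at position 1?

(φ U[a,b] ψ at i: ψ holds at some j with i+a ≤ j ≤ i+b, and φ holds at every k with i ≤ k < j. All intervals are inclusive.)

Need some j in [1,3] with (y U[≤2] (!y & !z)), and z at every k in [1,j-1].
  j=1: (y U[≤2] (!y & !z)) — fails.
  j=2: (y U[≤2] (!y & !z)) — fails.
  j=3: (y U[≤2] (!y & !z)) holds; z holds at every k in [1,2] → satisfied.

Yes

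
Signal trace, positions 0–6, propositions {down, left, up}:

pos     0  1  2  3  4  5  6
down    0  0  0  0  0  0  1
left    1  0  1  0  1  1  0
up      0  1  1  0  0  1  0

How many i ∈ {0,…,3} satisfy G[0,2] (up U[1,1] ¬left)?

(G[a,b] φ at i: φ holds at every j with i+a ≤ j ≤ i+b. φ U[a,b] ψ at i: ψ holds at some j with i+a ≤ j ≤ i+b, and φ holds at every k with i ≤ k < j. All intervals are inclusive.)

Evaluate at each i in [0,3]:
  i=0: ✗ (fails at j=0)
  i=1: ✗ (fails at j=1)
  i=2: ✗ (fails at j=3)
  i=3: ✗ (fails at j=3)
Positions where it holds: {} → 0.

0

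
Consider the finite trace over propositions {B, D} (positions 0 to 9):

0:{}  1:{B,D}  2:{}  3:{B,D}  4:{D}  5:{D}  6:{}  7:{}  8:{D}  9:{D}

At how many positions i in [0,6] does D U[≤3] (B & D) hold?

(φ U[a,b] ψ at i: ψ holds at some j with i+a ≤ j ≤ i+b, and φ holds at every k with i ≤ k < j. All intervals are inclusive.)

Evaluate at each i in [0,6]:
  i=0: ✗ (lhs fails at k=0 before rhs at j=1)
  i=1: ✓ (rhs at j=1)
  i=2: ✗ (lhs fails at k=2 before rhs at j=3)
  i=3: ✓ (rhs at j=3)
  i=4: ✗ (no rhs in [4,7])
  i=5: ✗ (no rhs in [5,8])
  i=6: ✗ (no rhs in [6,9])
Positions where it holds: {1, 3} → 2.

2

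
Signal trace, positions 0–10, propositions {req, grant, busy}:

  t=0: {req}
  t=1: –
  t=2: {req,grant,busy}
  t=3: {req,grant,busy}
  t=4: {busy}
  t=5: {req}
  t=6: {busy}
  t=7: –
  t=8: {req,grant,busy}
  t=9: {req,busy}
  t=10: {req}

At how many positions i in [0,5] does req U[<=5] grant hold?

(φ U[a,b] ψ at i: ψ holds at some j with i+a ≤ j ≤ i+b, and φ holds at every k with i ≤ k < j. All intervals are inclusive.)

2

Evaluate at each i in [0,5]:
  i=0: ✗ (lhs fails at k=1 before rhs at j=2)
  i=1: ✗ (lhs fails at k=1 before rhs at j=2)
  i=2: ✓ (rhs at j=2)
  i=3: ✓ (rhs at j=3)
  i=4: ✗ (lhs fails at k=4 before rhs at j=8)
  i=5: ✗ (lhs fails at k=6 before rhs at j=8)
Positions where it holds: {2, 3} → 2.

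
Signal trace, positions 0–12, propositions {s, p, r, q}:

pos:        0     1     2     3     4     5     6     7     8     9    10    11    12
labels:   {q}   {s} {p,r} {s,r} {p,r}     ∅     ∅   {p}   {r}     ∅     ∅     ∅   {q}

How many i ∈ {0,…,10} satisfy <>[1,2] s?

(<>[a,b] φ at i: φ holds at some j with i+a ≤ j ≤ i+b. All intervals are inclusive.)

Evaluate at each i in [0,10]:
  i=0: ✓ (witness j=1)
  i=1: ✓ (witness j=3)
  i=2: ✓ (witness j=3)
  i=3: ✗ (none in [4,5])
  i=4: ✗ (none in [5,6])
  i=5: ✗ (none in [6,7])
  i=6: ✗ (none in [7,8])
  i=7: ✗ (none in [8,9])
  i=8: ✗ (none in [9,10])
  i=9: ✗ (none in [10,11])
  i=10: ✗ (none in [11,12])
Positions where it holds: {0, 1, 2} → 3.

3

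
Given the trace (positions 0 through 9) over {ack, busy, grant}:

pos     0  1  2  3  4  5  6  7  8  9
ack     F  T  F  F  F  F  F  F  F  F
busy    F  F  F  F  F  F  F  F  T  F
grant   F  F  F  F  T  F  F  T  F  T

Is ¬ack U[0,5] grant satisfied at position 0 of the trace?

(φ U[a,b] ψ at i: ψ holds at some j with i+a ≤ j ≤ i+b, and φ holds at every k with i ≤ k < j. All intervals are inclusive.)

False

Need some j in [0,5] with grant, and ¬ack at every k in [0,j-1].
  j=0: grant false.
  j=1: grant false.
  j=2: grant false.
  j=3: grant false.
  j=4: grant holds, but ¬ack fails at k=1 → not this j.
  j=5: grant false.
No j in the window works → until fails.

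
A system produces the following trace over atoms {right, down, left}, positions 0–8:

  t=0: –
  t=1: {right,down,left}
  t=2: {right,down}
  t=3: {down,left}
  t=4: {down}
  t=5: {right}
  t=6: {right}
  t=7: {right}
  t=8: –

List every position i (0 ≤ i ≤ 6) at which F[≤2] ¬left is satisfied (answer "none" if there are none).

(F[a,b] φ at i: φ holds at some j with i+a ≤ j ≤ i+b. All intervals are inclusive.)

Evaluate at each i in [0,6]:
  i=0: ✓ (witness j=0)
  i=1: ✓ (witness j=2)
  i=2: ✓ (witness j=2)
  i=3: ✓ (witness j=4)
  i=4: ✓ (witness j=4)
  i=5: ✓ (witness j=5)
  i=6: ✓ (witness j=6)

0, 1, 2, 3, 4, 5, 6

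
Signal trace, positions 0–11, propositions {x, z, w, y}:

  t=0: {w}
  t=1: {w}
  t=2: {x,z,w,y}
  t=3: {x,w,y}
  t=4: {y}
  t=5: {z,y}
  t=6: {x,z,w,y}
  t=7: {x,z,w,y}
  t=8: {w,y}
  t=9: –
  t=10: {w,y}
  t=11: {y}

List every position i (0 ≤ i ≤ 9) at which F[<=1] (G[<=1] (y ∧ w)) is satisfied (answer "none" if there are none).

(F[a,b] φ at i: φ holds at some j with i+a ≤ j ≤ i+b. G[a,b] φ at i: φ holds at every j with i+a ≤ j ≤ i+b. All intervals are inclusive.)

1, 2, 5, 6, 7

Evaluate at each i in [0,9]:
  i=0: ✗ (none in [0,1])
  i=1: ✓ (witness j=2)
  i=2: ✓ (witness j=2)
  i=3: ✗ (none in [3,4])
  i=4: ✗ (none in [4,5])
  i=5: ✓ (witness j=6)
  i=6: ✓ (witness j=6)
  i=7: ✓ (witness j=7)
  i=8: ✗ (none in [8,9])
  i=9: ✗ (none in [9,10])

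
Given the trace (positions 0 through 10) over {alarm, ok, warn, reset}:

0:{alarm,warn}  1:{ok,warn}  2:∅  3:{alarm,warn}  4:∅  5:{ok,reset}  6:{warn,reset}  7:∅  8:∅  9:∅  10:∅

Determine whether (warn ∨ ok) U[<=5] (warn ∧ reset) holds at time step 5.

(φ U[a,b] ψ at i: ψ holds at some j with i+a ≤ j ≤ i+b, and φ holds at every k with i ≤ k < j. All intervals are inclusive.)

Holds

Need some j in [5,10] with (warn ∧ reset), and (warn ∨ ok) at every k in [5,j-1].
  j=5: (warn ∧ reset) false.
  j=6: (warn ∧ reset) holds; (warn ∨ ok) holds at every k in [5,5] → satisfied.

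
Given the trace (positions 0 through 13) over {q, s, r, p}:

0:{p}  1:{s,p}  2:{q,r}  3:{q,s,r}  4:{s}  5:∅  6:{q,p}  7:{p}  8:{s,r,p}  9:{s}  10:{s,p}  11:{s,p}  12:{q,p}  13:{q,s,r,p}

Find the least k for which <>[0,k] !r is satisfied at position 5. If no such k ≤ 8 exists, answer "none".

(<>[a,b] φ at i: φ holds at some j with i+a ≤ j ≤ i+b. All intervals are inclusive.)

0

Scan j = 5,6,… for !r:
  j=5: holds
First hit at j=5, so smallest k = 5-5 = 0.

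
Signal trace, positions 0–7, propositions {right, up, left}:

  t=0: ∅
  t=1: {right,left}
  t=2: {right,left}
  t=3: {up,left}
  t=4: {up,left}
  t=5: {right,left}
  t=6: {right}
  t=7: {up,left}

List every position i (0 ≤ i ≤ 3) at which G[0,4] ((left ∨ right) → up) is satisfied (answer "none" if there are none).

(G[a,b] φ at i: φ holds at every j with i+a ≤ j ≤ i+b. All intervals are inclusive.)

none

Evaluate at each i in [0,3]:
  i=0: ✗ (fails at j=1)
  i=1: ✗ (fails at j=1)
  i=2: ✗ (fails at j=2)
  i=3: ✗ (fails at j=5)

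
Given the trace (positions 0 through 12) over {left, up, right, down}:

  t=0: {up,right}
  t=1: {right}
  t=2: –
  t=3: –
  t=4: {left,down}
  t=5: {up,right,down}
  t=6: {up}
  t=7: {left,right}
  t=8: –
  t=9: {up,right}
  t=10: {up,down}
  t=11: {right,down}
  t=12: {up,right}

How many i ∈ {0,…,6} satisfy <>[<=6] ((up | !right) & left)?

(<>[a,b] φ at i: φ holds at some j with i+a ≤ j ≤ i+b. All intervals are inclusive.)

5

Evaluate at each i in [0,6]:
  i=0: ✓ (witness j=4)
  i=1: ✓ (witness j=4)
  i=2: ✓ (witness j=4)
  i=3: ✓ (witness j=4)
  i=4: ✓ (witness j=4)
  i=5: ✗ (none in [5,11])
  i=6: ✗ (none in [6,12])
Positions where it holds: {0, 1, 2, 3, 4} → 5.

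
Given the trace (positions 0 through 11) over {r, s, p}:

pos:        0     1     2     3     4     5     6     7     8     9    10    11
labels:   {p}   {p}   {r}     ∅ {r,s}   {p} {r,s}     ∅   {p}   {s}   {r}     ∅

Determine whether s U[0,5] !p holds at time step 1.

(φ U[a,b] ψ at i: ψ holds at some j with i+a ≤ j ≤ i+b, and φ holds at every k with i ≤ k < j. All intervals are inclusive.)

False

Need some j in [1,6] with !p, and s at every k in [1,j-1].
  j=1: !p false.
  j=2: !p holds, but s fails at k=1 → not this j.
  j=3: !p holds, but s fails at k=1 → not this j.
  j=4: !p holds, but s fails at k=1 → not this j.
  j=5: !p false.
  j=6: !p holds, but s fails at k=1 → not this j.
No j in the window works → until fails.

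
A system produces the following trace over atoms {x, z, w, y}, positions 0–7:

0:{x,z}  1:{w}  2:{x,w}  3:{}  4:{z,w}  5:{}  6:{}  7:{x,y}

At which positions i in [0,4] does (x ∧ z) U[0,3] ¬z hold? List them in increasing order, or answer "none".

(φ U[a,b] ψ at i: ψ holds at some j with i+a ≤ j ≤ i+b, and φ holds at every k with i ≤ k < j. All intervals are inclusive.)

Evaluate at each i in [0,4]:
  i=0: ✓ (rhs at j=1; lhs holds on [0,0])
  i=1: ✓ (rhs at j=1)
  i=2: ✓ (rhs at j=2)
  i=3: ✓ (rhs at j=3)
  i=4: ✗ (lhs fails at k=4 before rhs at j=5)

0, 1, 2, 3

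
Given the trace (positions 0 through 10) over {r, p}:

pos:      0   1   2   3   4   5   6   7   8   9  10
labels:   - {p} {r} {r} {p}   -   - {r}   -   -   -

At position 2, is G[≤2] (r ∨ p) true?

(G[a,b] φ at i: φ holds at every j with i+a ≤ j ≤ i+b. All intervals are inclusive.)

Yes

Check (r ∨ p) at every j in [2,4]:
  j=2: true
  j=3: true
  j=4: true
All positions satisfy it → formula holds.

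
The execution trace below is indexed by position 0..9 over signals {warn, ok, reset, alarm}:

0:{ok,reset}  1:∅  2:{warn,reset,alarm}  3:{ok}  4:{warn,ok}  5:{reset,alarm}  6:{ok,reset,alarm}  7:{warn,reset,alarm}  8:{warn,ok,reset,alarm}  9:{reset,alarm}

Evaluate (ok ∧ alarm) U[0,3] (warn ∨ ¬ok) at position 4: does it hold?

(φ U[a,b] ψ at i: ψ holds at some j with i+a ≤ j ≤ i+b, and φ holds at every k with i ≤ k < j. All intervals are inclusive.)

Holds

Need some j in [4,7] with (warn ∨ ¬ok), and (ok ∧ alarm) at every k in [4,j-1].
  j=4: (warn ∨ ¬ok) holds; no prefix to check → satisfied.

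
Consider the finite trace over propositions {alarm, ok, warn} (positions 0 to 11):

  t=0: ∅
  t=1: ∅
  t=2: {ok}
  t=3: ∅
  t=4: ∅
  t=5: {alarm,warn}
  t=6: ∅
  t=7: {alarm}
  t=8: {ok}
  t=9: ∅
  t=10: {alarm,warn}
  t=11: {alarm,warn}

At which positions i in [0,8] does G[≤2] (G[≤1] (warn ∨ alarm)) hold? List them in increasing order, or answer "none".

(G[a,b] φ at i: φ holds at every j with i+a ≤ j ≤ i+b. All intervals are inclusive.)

Evaluate at each i in [0,8]:
  i=0: ✗ (fails at j=0)
  i=1: ✗ (fails at j=1)
  i=2: ✗ (fails at j=2)
  i=3: ✗ (fails at j=3)
  i=4: ✗ (fails at j=4)
  i=5: ✗ (fails at j=5)
  i=6: ✗ (fails at j=6)
  i=7: ✗ (fails at j=7)
  i=8: ✗ (fails at j=8)

none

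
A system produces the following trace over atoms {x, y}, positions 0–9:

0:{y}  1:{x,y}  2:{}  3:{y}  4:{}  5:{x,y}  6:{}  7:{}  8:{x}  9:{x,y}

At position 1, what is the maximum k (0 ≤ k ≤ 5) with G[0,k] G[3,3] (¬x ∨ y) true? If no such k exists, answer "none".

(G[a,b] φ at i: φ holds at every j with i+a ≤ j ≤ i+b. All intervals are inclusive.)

3

G[3,3] (¬x ∨ y) must hold from j=1 onward; find where it first fails.
  j=1: holds
  j=2: holds
  j=3: holds
  j=4: holds
  j=5: fails
Holds on [1,4], so largest k = 3.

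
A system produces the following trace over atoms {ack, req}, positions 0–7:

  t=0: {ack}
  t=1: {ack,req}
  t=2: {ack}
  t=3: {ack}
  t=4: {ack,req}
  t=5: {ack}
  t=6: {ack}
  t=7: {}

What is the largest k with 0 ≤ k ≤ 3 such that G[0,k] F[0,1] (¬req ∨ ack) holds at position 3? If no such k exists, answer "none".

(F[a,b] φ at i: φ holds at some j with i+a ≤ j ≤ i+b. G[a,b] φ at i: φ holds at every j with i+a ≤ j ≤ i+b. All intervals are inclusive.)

F[0,1] (¬req ∨ ack) must hold from j=3 onward; find where it first fails.
  j=3: holds
  j=4: holds
  j=5: holds
  j=6: holds
Holds through j=6; largest k = 3.

3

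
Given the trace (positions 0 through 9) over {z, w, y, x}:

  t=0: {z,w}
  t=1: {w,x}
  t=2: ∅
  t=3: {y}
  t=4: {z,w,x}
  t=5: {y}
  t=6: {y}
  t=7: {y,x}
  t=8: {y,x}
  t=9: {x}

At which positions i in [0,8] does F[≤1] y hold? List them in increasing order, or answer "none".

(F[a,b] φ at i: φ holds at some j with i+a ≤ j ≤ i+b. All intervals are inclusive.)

Evaluate at each i in [0,8]:
  i=0: ✗ (none in [0,1])
  i=1: ✗ (none in [1,2])
  i=2: ✓ (witness j=3)
  i=3: ✓ (witness j=3)
  i=4: ✓ (witness j=5)
  i=5: ✓ (witness j=5)
  i=6: ✓ (witness j=6)
  i=7: ✓ (witness j=7)
  i=8: ✓ (witness j=8)

2, 3, 4, 5, 6, 7, 8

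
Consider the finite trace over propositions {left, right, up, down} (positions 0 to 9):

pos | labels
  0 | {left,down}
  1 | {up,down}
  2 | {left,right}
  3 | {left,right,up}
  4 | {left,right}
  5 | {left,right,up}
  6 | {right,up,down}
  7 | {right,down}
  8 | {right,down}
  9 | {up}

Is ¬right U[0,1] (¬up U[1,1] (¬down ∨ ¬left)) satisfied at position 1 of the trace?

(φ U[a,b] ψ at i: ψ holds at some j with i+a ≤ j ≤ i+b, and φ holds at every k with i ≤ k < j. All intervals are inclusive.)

Need some j in [1,2] with (¬up U[1,1] (¬down ∨ ¬left)), and ¬right at every k in [1,j-1].
  j=1: (¬up U[1,1] (¬down ∨ ¬left)) — fails.
  j=2: (¬up U[1,1] (¬down ∨ ¬left)) holds; ¬right holds at every k in [1,1] → satisfied.

Yes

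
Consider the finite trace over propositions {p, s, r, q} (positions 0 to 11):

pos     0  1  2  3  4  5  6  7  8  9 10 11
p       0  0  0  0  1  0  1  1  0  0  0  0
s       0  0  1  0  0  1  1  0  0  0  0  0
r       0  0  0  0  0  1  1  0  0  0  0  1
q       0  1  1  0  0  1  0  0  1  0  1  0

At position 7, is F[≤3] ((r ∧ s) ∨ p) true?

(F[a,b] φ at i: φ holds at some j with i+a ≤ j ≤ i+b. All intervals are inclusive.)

Check ((r ∧ s) ∨ p) at each j in [7,10]:
  j=7: true
  j=8: false
  j=9: false
  j=10: false
Found at j=7 → formula holds.

True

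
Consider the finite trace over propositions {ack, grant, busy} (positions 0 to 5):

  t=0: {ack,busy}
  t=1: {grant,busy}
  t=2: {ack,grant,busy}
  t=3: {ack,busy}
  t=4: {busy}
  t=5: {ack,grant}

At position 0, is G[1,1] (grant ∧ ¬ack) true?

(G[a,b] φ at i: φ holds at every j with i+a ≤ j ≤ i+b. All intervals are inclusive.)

Check (grant ∧ ¬ack) at every j in [1,1]:
  j=1: true
All positions satisfy it → formula holds.

Holds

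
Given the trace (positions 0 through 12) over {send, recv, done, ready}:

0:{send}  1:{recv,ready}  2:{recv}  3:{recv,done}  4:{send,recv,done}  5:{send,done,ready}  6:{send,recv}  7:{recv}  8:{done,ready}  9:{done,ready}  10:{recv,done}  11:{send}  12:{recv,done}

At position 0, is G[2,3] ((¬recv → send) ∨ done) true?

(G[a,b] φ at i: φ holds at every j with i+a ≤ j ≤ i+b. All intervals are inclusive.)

Check ((¬recv → send) ∨ done) at every j in [2,3]:
  j=2: true
  j=3: true
All positions satisfy it → formula holds.

True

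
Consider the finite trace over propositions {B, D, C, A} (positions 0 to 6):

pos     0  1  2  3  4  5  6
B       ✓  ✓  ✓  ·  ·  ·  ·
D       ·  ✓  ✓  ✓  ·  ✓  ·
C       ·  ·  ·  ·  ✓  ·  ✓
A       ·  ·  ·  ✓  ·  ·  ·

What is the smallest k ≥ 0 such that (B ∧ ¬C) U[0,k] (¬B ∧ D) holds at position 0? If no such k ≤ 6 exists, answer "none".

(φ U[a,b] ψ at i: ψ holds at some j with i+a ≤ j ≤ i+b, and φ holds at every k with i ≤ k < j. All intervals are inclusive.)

3

Need earliest j ≥ 0 with (¬B ∧ D), and (B ∧ ¬C) at every k in [0,j-1].
  j=0: rhs fails.
  j=1: rhs fails.
  j=2: rhs fails.
  j=3: rhs holds; lhs holds on [0,2]. k = 3.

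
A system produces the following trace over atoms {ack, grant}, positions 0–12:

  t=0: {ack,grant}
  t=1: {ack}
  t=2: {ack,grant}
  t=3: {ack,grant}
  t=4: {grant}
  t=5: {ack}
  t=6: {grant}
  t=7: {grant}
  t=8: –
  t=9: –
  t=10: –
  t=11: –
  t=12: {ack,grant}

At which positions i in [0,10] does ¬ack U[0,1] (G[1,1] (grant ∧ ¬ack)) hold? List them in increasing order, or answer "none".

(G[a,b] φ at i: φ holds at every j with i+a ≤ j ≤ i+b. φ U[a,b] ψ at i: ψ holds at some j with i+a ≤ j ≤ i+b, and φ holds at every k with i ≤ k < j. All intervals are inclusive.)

Evaluate at each i in [0,10]:
  i=0: ✗ (no rhs in [0,1])
  i=1: ✗ (no rhs in [1,2])
  i=2: ✗ (lhs fails at k=2 before rhs at j=3)
  i=3: ✓ (rhs at j=3)
  i=4: ✓ (rhs at j=5; lhs holds on [4,4])
  i=5: ✓ (rhs at j=5)
  i=6: ✓ (rhs at j=6)
  i=7: ✗ (no rhs in [7,8])
  i=8: ✗ (no rhs in [8,9])
  i=9: ✗ (no rhs in [9,10])
  i=10: ✗ (no rhs in [10,11])

3, 4, 5, 6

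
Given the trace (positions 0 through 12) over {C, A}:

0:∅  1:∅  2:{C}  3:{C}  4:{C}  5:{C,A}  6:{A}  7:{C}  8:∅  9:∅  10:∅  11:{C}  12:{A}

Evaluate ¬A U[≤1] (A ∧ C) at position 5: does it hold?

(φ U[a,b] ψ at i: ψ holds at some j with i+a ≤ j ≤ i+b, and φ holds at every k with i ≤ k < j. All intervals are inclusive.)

Need some j in [5,6] with (A ∧ C), and ¬A at every k in [5,j-1].
  j=5: (A ∧ C) holds; no prefix to check → satisfied.

True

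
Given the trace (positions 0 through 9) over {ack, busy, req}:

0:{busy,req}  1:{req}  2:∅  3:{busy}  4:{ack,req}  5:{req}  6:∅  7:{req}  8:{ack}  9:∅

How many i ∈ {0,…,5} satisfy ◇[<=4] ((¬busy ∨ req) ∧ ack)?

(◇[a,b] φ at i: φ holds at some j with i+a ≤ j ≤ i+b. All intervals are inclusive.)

6

Evaluate at each i in [0,5]:
  i=0: ✓ (witness j=4)
  i=1: ✓ (witness j=4)
  i=2: ✓ (witness j=4)
  i=3: ✓ (witness j=4)
  i=4: ✓ (witness j=4)
  i=5: ✓ (witness j=8)
Positions where it holds: {0, 1, 2, 3, 4, 5} → 6.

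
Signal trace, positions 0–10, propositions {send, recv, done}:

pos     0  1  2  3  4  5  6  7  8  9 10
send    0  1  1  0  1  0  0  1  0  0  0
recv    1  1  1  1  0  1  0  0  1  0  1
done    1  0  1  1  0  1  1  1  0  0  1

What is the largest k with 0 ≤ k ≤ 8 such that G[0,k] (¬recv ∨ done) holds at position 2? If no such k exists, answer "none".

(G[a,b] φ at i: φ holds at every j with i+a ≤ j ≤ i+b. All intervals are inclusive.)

(¬recv ∨ done) must hold from j=2 onward; find where it first fails.
  j=2: holds
  j=3: holds
  j=4: holds
  j=5: holds
  j=6: holds
  j=7: holds
  j=8: fails
Holds on [2,7], so largest k = 5.

5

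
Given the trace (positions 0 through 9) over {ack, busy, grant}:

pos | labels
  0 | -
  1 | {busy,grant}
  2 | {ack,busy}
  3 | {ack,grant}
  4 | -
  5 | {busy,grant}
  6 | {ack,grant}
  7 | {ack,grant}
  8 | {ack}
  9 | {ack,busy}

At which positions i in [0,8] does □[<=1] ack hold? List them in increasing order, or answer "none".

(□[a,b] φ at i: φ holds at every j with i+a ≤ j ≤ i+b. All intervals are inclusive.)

Evaluate at each i in [0,8]:
  i=0: ✗ (fails at j=0)
  i=1: ✗ (fails at j=1)
  i=2: ✓ (all of [2,3])
  i=3: ✗ (fails at j=4)
  i=4: ✗ (fails at j=4)
  i=5: ✗ (fails at j=5)
  i=6: ✓ (all of [6,7])
  i=7: ✓ (all of [7,8])
  i=8: ✓ (all of [8,9])

2, 6, 7, 8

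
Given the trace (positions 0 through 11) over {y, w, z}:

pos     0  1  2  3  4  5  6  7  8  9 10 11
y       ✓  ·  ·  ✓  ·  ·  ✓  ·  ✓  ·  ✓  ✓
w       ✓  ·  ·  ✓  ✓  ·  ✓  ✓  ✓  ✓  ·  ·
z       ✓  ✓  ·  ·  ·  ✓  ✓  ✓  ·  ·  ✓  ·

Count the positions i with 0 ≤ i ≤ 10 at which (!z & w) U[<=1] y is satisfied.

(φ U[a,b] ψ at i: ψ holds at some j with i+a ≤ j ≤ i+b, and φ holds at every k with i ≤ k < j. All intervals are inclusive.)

6

Evaluate at each i in [0,10]:
  i=0: ✓ (rhs at j=0)
  i=1: ✗ (no rhs in [1,2])
  i=2: ✗ (lhs fails at k=2 before rhs at j=3)
  i=3: ✓ (rhs at j=3)
  i=4: ✗ (no rhs in [4,5])
  i=5: ✗ (lhs fails at k=5 before rhs at j=6)
  i=6: ✓ (rhs at j=6)
  i=7: ✗ (lhs fails at k=7 before rhs at j=8)
  i=8: ✓ (rhs at j=8)
  i=9: ✓ (rhs at j=10; lhs holds on [9,9])
  i=10: ✓ (rhs at j=10)
Positions where it holds: {0, 3, 6, 8, 9, 10} → 6.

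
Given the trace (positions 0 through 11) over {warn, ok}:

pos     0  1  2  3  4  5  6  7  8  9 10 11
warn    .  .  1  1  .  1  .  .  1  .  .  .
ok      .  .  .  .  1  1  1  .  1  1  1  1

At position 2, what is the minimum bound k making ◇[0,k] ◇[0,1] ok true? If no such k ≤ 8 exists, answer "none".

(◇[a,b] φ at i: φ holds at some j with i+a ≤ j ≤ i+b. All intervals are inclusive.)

1

Scan j = 2,3,… for ◇[0,1] ok:
  j=2: fails
  j=3: holds
First hit at j=3, so smallest k = 3-2 = 1.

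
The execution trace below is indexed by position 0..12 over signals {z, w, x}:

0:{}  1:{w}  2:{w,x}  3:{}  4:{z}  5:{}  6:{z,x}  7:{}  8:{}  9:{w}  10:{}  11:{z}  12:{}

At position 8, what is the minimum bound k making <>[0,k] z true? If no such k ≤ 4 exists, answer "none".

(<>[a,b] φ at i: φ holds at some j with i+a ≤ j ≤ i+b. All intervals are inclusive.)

3

Scan j = 8,9,… for z:
  j=8: fails
  j=9: fails
  j=10: fails
  j=11: holds
First hit at j=11, so smallest k = 11-8 = 3.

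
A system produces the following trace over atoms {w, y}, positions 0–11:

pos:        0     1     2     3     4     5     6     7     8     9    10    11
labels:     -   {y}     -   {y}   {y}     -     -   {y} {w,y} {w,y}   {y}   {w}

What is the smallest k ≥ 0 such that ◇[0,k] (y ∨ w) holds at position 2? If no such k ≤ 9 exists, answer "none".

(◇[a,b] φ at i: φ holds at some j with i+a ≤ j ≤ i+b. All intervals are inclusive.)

Scan j = 2,3,… for (y ∨ w):
  j=2: fails
  j=3: holds
First hit at j=3, so smallest k = 3-2 = 1.

1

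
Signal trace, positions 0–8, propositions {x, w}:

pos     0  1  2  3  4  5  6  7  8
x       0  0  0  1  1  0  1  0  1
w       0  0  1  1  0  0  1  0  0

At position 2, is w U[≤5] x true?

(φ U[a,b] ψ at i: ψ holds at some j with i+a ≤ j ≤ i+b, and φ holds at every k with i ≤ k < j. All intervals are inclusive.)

True

Need some j in [2,7] with x, and w at every k in [2,j-1].
  j=2: x false.
  j=3: x holds; w holds at every k in [2,2] → satisfied.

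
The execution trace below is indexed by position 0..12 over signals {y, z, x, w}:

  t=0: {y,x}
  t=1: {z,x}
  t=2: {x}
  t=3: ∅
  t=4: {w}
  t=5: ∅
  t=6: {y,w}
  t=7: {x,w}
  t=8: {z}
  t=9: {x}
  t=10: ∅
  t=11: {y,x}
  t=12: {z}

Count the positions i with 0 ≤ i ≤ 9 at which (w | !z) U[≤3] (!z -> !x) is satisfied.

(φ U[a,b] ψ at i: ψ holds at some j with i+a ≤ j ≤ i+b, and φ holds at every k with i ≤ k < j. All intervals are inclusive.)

Evaluate at each i in [0,9]:
  i=0: ✓ (rhs at j=1; lhs holds on [0,0])
  i=1: ✓ (rhs at j=1)
  i=2: ✓ (rhs at j=3; lhs holds on [2,2])
  i=3: ✓ (rhs at j=3)
  i=4: ✓ (rhs at j=4)
  i=5: ✓ (rhs at j=5)
  i=6: ✓ (rhs at j=6)
  i=7: ✓ (rhs at j=8; lhs holds on [7,7])
  i=8: ✓ (rhs at j=8)
  i=9: ✓ (rhs at j=10; lhs holds on [9,9])
Positions where it holds: {0, 1, 2, 3, 4, 5, 6, 7, 8, 9} → 10.

10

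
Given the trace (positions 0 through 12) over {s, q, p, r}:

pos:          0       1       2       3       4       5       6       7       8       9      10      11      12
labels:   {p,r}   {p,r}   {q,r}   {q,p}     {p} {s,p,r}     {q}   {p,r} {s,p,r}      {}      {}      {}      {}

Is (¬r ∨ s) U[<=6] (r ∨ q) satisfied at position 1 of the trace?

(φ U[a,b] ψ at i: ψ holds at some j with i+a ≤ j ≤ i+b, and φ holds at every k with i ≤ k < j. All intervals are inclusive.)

Need some j in [1,7] with (r ∨ q), and (¬r ∨ s) at every k in [1,j-1].
  j=1: (r ∨ q) holds; no prefix to check → satisfied.

Yes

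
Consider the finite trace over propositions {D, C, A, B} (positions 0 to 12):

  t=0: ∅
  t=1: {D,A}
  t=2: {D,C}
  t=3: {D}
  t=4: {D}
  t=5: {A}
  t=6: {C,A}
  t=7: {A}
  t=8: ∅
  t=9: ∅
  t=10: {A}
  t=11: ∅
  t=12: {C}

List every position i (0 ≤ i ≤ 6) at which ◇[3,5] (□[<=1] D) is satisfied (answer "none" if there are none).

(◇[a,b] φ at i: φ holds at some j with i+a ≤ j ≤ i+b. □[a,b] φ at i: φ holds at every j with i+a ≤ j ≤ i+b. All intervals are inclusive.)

0

Evaluate at each i in [0,6]:
  i=0: ✓ (witness j=3)
  i=1: ✗ (none in [4,6])
  i=2: ✗ (none in [5,7])
  i=3: ✗ (none in [6,8])
  i=4: ✗ (none in [7,9])
  i=5: ✗ (none in [8,10])
  i=6: ✗ (none in [9,11])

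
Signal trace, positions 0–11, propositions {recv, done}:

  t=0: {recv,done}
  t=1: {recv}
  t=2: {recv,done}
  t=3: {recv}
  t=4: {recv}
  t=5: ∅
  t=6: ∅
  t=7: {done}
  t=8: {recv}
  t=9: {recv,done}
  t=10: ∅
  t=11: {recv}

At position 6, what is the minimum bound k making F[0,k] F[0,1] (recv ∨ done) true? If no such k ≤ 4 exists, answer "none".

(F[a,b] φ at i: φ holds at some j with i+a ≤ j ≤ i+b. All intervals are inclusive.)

0

Scan j = 6,7,… for F[0,1] (recv ∨ done):
  j=6: holds
First hit at j=6, so smallest k = 6-6 = 0.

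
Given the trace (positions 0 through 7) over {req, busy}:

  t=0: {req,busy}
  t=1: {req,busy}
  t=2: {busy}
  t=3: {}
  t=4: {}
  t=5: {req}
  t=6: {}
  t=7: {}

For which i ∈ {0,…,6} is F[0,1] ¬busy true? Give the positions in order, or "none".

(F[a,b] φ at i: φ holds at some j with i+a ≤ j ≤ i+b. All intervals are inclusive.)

2, 3, 4, 5, 6

Evaluate at each i in [0,6]:
  i=0: ✗ (none in [0,1])
  i=1: ✗ (none in [1,2])
  i=2: ✓ (witness j=3)
  i=3: ✓ (witness j=3)
  i=4: ✓ (witness j=4)
  i=5: ✓ (witness j=5)
  i=6: ✓ (witness j=6)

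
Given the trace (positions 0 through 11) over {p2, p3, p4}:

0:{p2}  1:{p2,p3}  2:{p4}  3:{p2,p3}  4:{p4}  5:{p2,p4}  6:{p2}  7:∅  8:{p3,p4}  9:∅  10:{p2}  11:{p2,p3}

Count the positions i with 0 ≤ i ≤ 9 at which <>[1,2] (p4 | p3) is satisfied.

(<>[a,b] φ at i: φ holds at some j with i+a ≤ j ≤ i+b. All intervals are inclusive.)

Evaluate at each i in [0,9]:
  i=0: ✓ (witness j=1)
  i=1: ✓ (witness j=2)
  i=2: ✓ (witness j=3)
  i=3: ✓ (witness j=4)
  i=4: ✓ (witness j=5)
  i=5: ✗ (none in [6,7])
  i=6: ✓ (witness j=8)
  i=7: ✓ (witness j=8)
  i=8: ✗ (none in [9,10])
  i=9: ✓ (witness j=11)
Positions where it holds: {0, 1, 2, 3, 4, 6, 7, 9} → 8.

8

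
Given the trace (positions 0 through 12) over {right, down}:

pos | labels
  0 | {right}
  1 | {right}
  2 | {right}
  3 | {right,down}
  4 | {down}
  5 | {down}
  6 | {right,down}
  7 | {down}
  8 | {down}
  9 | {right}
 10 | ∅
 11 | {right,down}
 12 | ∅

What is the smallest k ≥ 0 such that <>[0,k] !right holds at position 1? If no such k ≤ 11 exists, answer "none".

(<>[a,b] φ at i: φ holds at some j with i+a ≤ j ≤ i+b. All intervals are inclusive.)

Scan j = 1,2,… for !right:
  j=1: fails
  j=2: fails
  j=3: fails
  j=4: holds
First hit at j=4, so smallest k = 4-1 = 3.

3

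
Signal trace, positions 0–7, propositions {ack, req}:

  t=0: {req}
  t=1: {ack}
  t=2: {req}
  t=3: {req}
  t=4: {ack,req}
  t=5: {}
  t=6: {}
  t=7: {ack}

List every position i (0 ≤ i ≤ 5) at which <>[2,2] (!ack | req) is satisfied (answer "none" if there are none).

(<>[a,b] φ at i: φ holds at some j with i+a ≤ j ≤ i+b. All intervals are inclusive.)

0, 1, 2, 3, 4

Evaluate at each i in [0,5]:
  i=0: ✓ (witness j=2)
  i=1: ✓ (witness j=3)
  i=2: ✓ (witness j=4)
  i=3: ✓ (witness j=5)
  i=4: ✓ (witness j=6)
  i=5: ✗ (none in [7,7])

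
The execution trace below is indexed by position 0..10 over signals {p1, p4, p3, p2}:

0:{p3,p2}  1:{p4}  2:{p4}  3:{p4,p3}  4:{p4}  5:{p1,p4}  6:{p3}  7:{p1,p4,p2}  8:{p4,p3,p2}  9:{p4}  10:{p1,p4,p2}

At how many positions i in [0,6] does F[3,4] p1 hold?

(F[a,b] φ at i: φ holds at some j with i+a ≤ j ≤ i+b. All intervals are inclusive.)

Evaluate at each i in [0,6]:
  i=0: ✗ (none in [3,4])
  i=1: ✓ (witness j=5)
  i=2: ✓ (witness j=5)
  i=3: ✓ (witness j=7)
  i=4: ✓ (witness j=7)
  i=5: ✗ (none in [8,9])
  i=6: ✓ (witness j=10)
Positions where it holds: {1, 2, 3, 4, 6} → 5.

5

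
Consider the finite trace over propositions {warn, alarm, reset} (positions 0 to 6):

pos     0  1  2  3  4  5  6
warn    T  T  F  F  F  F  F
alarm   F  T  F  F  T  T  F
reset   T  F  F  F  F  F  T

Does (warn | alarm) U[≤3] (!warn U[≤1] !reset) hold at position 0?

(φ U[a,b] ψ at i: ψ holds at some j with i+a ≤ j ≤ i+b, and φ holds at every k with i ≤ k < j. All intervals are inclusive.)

Need some j in [0,3] with (!warn U[≤1] !reset), and (warn | alarm) at every k in [0,j-1].
  j=0: (!warn U[≤1] !reset) — fails.
  j=1: (!warn U[≤1] !reset) holds; (warn | alarm) holds at every k in [0,0] → satisfied.

True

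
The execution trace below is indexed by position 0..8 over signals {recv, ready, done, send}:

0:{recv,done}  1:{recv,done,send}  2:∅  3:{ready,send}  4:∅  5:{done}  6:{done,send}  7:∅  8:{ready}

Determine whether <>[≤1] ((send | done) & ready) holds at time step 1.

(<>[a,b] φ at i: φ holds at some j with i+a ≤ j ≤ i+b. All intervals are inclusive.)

Does not hold

Check ((send | done) & ready) at each j in [1,2]:
  j=1: false
  j=2: false
No position in the window satisfies it → formula fails.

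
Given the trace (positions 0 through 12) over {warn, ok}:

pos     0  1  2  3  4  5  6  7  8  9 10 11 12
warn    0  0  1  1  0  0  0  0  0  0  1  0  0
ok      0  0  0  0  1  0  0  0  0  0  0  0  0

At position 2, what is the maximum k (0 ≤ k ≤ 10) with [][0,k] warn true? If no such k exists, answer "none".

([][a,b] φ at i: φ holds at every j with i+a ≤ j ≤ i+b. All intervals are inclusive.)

1

warn must hold from j=2 onward; find where it first fails.
  j=2: holds
  j=3: holds
  j=4: fails
Holds on [2,3], so largest k = 1.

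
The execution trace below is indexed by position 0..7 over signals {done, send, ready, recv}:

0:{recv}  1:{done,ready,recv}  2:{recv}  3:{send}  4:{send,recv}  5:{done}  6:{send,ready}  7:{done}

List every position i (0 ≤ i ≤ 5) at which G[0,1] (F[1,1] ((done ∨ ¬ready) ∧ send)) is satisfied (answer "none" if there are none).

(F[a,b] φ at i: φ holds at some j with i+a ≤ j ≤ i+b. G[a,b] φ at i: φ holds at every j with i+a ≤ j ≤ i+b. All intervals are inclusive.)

2

Evaluate at each i in [0,5]:
  i=0: ✗ (fails at j=0)
  i=1: ✗ (fails at j=1)
  i=2: ✓ (all of [2,3])
  i=3: ✗ (fails at j=4)
  i=4: ✗ (fails at j=4)
  i=5: ✗ (fails at j=5)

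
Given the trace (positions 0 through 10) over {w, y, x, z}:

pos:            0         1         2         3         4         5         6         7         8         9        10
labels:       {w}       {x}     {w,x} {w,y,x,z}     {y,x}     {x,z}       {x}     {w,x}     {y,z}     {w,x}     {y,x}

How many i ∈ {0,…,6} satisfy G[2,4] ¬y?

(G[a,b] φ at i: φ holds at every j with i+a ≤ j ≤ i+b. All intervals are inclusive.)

1

Evaluate at each i in [0,6]:
  i=0: ✗ (fails at j=3)
  i=1: ✗ (fails at j=3)
  i=2: ✗ (fails at j=4)
  i=3: ✓ (all of [5,7])
  i=4: ✗ (fails at j=8)
  i=5: ✗ (fails at j=8)
  i=6: ✗ (fails at j=8)
Positions where it holds: {3} → 1.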